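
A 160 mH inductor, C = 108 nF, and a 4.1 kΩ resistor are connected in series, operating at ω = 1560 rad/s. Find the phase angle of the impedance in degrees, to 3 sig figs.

-54.2°

X_L = ωL = 250 Ω
X_C = 1/(ωC) = 5940 Ω
Net reactance X = X_L − X_C = -5690 Ω
Z = 4100 − j5690 Ω
|Z| = √(4100² + 5690²) = 7010 Ω
∠Z = arctan(-5690/4100) = -54.2°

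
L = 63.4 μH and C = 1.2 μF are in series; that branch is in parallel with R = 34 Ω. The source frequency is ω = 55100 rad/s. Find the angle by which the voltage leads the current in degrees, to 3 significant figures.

X_L = ωL = 3.49 Ω
X_C = 1/(ωC) = 15.1 Ω
Branch 1: Z₁ = R = 34.0 Ω
Branch 2 (series LC): Z₂ = j(X_L − X_C) = −j11.6 Ω
Parallel: Z = Z₁Z₂/(Z₁+Z₂), |Z| = 11.0 Ω, ∠Z = -71.1°

-71.1°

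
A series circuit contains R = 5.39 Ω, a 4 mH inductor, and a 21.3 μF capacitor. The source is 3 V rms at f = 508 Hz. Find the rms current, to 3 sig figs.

ω = 2πf = 3192 rad/s
X_L = ωL = 12.8 Ω
X_C = 1/(ωC) = 14.7 Ω
Net reactance X = X_L − X_C = -1.94 Ω
Z = 5.39 − j1.94 Ω
|Z| = √(5.39² + 1.94²) = 5.73 Ω
I = V/|Z| = 3/5.73 = 524 mA

524 mA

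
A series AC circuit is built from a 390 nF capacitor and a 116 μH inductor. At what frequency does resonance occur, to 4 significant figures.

23.66 kHz

ω₀ = 1/√(LC) = 1/√(0.000116 × 3.9e-07) = 148700 rad/s
f₀ = ω₀/(2π) = 23.66 kHz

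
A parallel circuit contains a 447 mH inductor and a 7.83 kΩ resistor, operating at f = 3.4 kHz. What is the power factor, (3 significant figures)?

ω = 2πf = 21360 rad/s
X_L = ωL = 9550 Ω
Parallel: admittances add. Y = 1/R + 1/(jωL)
Y = (0.000128 − j0.000105) S
|Y| = 0.000165 S → |Z| = 1/|Y| = 6050 Ω, ∠Z = −∠Y = 39.4°
cos φ = cos(39.4°) = 0.773

0.773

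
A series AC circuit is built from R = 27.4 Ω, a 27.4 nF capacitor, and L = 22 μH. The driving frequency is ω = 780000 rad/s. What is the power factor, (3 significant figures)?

X_L = ωL = 17.2 Ω
X_C = 1/(ωC) = 46.8 Ω
Net reactance X = X_L − X_C = -29.6 Ω
Z = 27.4 − j29.6 Ω
|Z| = √(27.4² + 29.6²) = 40.4 Ω
∠Z = arctan(-29.6/27.4) = -47.2°
cos φ = cos(-47.2°) = 0.679

0.679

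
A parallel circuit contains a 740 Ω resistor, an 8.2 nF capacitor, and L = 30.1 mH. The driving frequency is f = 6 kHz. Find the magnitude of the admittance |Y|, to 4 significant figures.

1.467 mS

ω = 2πf = 37700 rad/s
X_L = ωL = 1135 Ω
X_C = 1/(ωC) = 3235 Ω
Parallel: admittances add. Y = 1/R + 1/(jωL) + jωC
Y = (0.001351 − j0.0005721) S
|Y| = 0.001467 S → |Z| = 1/|Y| = 681.4 Ω, ∠Z = −∠Y = 22.95°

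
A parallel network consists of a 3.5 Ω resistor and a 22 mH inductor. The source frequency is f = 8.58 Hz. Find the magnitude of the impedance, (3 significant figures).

ω = 2πf = 53.91 rad/s
X_L = ωL = 1.19 Ω
Parallel: admittances add. Y = 1/R + 1/(jωL)
Y = (0.286 − j0.843) S
|Y| = 0.890 S → |Z| = 1/|Y| = 1.12 Ω, ∠Z = −∠Y = 71.3°

1.12 Ω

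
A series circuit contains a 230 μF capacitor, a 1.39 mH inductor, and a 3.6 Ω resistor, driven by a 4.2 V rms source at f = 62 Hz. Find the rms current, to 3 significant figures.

ω = 2πf = 389.6 rad/s
X_L = ωL = 0.541 Ω
X_C = 1/(ωC) = 11.2 Ω
Net reactance X = X_L − X_C = -10.6 Ω
Z = 3.60 − j10.6 Ω
|Z| = √(3.60² + 10.6²) = 11.2 Ω
I = V/|Z| = 4.2/11.2 = 375 mA

375 mA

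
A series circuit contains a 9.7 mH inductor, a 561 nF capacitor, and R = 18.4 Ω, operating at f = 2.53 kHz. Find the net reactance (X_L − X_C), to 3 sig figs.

42.1 Ω

ω = 2πf = 15900 rad/s
X_L = ωL = 154 Ω
X_C = 1/(ωC) = 112 Ω
X = 154 − 112 = 42.1 Ω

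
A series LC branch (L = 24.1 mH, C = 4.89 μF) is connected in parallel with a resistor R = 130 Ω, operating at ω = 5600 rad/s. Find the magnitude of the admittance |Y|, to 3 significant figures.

12.7 mS

X_L = ωL = 135 Ω
X_C = 1/(ωC) = 36.5 Ω
Branch 1: Z₁ = R = 130 Ω
Branch 2 (series LC): Z₂ = j(X_L − X_C) = j98.4 Ω
Parallel: Z = Z₁Z₂/(Z₁+Z₂), |Z| = 78.5 Ω, ∠Z = 52.9°
|Y| = 1/|Z| = 12.7 mS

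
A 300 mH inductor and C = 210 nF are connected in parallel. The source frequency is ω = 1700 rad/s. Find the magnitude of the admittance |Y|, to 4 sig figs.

X_L = ωL = 510.0 Ω
X_C = 1/(ωC) = 2801 Ω
Parallel: admittances add. Y = 1/(jωL) + jωC
Y = (0 − j0.001604) S
|Y| = 0.001604 S → |Z| = 1/|Y| = 623.5 Ω, ∠Z = −∠Y = 90.00°

1.604 mS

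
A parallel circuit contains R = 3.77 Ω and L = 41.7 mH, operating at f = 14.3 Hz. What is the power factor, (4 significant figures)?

ω = 2πf = 89.85 rad/s
X_L = ωL = 3.747 Ω
Parallel: admittances add. Y = 1/R + 1/(jωL)
Y = (0.2653 − j0.2669) S
|Y| = 0.3763 S → |Z| = 1/|Y| = 2.658 Ω, ∠Z = −∠Y = 45.18°
cos φ = cos(45.18°) = 0.7049

0.7049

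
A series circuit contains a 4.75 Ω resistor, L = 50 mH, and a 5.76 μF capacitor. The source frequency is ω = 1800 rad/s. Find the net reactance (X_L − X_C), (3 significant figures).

-6.45 Ω

X_L = ωL = 90.0 Ω
X_C = 1/(ωC) = 96.5 Ω
X = 90.0 − 96.5 = -6.45 Ω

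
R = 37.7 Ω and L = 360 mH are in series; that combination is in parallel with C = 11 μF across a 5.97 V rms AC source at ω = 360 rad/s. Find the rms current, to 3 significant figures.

X_L = ωL = 130 Ω
X_C = 1/(ωC) = 253 Ω
Branch 1 (R+jX_L): Z₁ = 37.7 + j130 Ω, |Z₁| = 135 Ω
Branch 2 (−jX_C): Z₂ = −j253 Ω
Parallel: Z = Z₁Z₂/(Z₁+Z₂), |Z| = 265 Ω, ∠Z = 56.7°
I = V/|Z| = 5.97/265 = 22.5 mA

22.5 mA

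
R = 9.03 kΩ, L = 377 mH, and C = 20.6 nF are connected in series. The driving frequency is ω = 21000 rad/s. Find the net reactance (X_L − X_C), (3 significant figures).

X_L = ωL = 7920 Ω
X_C = 1/(ωC) = 2310 Ω
X = 7920 − 2310 = 5610 Ω

5610 Ω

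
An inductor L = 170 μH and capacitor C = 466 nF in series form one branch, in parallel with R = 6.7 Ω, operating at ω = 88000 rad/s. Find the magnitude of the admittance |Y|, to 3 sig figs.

X_L = ωL = 15.0 Ω
X_C = 1/(ωC) = 24.4 Ω
Branch 1: Z₁ = R = 6.70 Ω
Branch 2 (series LC): Z₂ = j(X_L − X_C) = −j9.43 Ω
Parallel: Z = Z₁Z₂/(Z₁+Z₂), |Z| = 5.46 Ω, ∠Z = -35.4°
|Y| = 1/|Z| = 183 mS

183 mS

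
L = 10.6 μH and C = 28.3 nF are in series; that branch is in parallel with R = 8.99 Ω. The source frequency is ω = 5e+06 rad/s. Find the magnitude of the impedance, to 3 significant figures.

8.82 Ω

X_L = ωL = 53.0 Ω
X_C = 1/(ωC) = 7.07 Ω
Branch 1: Z₁ = R = 8.99 Ω
Branch 2 (series LC): Z₂ = j(X_L − X_C) = j45.9 Ω
Parallel: Z = Z₁Z₂/(Z₁+Z₂), |Z| = 8.82 Ω, ∠Z = 11.1°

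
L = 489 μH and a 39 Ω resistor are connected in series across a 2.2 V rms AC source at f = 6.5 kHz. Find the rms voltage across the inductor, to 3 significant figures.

ω = 2πf = 40840 rad/s
X_L = ωL = 20.0 Ω
Z = 39.0 + j20.0 Ω
|Z| = √(39.0² + 20.0²) = 43.8 Ω
I = V/|Z| = 50.2 mA
V_L = I·|Z_L| = 0.0502 × 20.0 = 1.00 V

1.00 V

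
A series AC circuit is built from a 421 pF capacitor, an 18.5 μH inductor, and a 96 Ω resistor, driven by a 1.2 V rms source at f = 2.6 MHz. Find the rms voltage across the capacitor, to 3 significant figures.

ω = 2πf = 1.634e+07 rad/s
X_L = ωL = 302 Ω
X_C = 1/(ωC) = 145 Ω
Net reactance X = X_L − X_C = 157 Ω
Z = 96.0 + j157 Ω
|Z| = √(96.0² + 157²) = 184 Ω
I = V/|Z| = 6.53 mA
V_C = I·|Z_C| = 0.00653 × 145 = 0.949 V

0.949 V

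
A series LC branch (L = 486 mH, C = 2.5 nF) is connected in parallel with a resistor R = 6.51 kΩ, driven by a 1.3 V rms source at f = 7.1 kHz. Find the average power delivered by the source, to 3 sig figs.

260 μW

ω = 2πf = 44610 rad/s
X_L = ωL = 21700 Ω
X_C = 1/(ωC) = 8970 Ω
Branch 1: Z₁ = R = 6510 Ω
Branch 2 (series LC): Z₂ = j(X_L − X_C) = j12700 Ω
Parallel: Z = Z₁Z₂/(Z₁+Z₂), |Z| = 5790 Ω, ∠Z = 27.1°
I = V/|Z| = 224 μA
P = VI cos φ = 1.3 × 0.000224 × cos(27.1°) = 260 μW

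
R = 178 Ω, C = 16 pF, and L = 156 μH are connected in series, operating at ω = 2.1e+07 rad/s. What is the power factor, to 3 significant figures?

0.511

X_L = ωL = 3280 Ω
X_C = 1/(ωC) = 2980 Ω
Net reactance X = X_L − X_C = 300 Ω
Z = 178 + j300 Ω
|Z| = √(178² + 300²) = 349 Ω
∠Z = arctan(300/178) = 59.3°
cos φ = cos(59.3°) = 0.511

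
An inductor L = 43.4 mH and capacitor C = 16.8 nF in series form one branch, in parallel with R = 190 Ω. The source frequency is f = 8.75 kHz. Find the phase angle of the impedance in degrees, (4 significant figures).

8.294°

ω = 2πf = 54980 rad/s
X_L = ωL = 2386 Ω
X_C = 1/(ωC) = 1083 Ω
Branch 1: Z₁ = R = 190.0 Ω
Branch 2 (series LC): Z₂ = j(X_L − X_C) = j1303 Ω
Parallel: Z = Z₁Z₂/(Z₁+Z₂), |Z| = 188.0 Ω, ∠Z = 8.294°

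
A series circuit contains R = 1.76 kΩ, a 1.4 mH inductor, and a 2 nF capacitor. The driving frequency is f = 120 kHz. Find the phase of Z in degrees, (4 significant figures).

12.57°

ω = 2πf = 754000 rad/s
X_L = ωL = 1056 Ω
X_C = 1/(ωC) = 663.1 Ω
Net reactance X = X_L − X_C = 392.4 Ω
Z = 1760 + j392.4 Ω
|Z| = √(1760² + 392.4²) = 1803 Ω
∠Z = arctan(392.4/1760) = 12.57°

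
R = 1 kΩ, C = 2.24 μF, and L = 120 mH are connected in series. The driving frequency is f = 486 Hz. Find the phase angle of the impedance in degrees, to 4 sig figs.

12.42°

ω = 2πf = 3054 rad/s
X_L = ωL = 366.4 Ω
X_C = 1/(ωC) = 146.2 Ω
Net reactance X = X_L − X_C = 220.2 Ω
Z = 1000 + j220.2 Ω
|Z| = √(1000² + 220.2²) = 1024 Ω
∠Z = arctan(220.2/1000) = 12.42°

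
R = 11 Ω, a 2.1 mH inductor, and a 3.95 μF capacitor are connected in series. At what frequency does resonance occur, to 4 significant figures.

1.747 kHz

ω₀ = 1/√(LC) = 1/√(0.0021 × 3.95e-06) = 10980 rad/s
f₀ = ω₀/(2π) = 1.747 kHz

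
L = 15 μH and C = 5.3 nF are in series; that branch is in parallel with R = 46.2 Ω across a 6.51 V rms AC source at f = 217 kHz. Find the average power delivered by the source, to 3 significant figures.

917 mW

ω = 2πf = 1.363e+06 rad/s
X_L = ωL = 20.5 Ω
X_C = 1/(ωC) = 138 Ω
Branch 1: Z₁ = R = 46.2 Ω
Branch 2 (series LC): Z₂ = j(X_L − X_C) = −j118 Ω
Parallel: Z = Z₁Z₂/(Z₁+Z₂), |Z| = 43.0 Ω, ∠Z = -21.4°
I = V/|Z| = 151 mA
P = VI cos φ = 6.51 × 0.151 × cos(-21.4°) = 917 mW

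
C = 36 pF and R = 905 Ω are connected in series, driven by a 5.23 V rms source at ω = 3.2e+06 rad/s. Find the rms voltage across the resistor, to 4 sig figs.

X_C = 1/(ωC) = 8681 Ω
Z = 905.0 − j8681 Ω
|Z| = √(905.0² + 8681²) = 8728 Ω
I = V/|Z| = 599.2 μA
V_R = I·|Z_R| = 0.0005992 × 905.0 = 0.5423 V

0.5423 V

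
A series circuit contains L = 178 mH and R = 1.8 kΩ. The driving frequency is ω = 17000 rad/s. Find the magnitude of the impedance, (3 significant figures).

3520 Ω

X_L = ωL = 3030 Ω
Z = 1800 + j3030 Ω
|Z| = √(1800² + 3030²) = 3520 Ω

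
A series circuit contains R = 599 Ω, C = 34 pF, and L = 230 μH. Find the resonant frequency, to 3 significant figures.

ω₀ = 1/√(LC) = 1/√(0.00023 × 3.4e-11) = 1.131e+07 rad/s
f₀ = ω₀/(2π) = 1.80 MHz

1.80 MHz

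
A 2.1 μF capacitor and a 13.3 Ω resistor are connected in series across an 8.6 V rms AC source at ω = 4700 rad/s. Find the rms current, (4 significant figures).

X_C = 1/(ωC) = 101.3 Ω
Z = 13.30 − j101.3 Ω
|Z| = √(13.30² + 101.3²) = 102.2 Ω
I = V/|Z| = 8.6/102.2 = 84.16 mA

84.16 mA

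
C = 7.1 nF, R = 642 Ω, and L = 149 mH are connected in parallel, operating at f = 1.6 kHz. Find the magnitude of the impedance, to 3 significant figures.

600 Ω

ω = 2πf = 10050 rad/s
X_L = ωL = 1500 Ω
X_C = 1/(ωC) = 14000 Ω
Parallel: admittances add. Y = 1/R + 1/(jωL) + jωC
Y = (0.00156 − j0.000596) S
|Y| = 0.00167 S → |Z| = 1/|Y| = 600 Ω, ∠Z = −∠Y = 20.9°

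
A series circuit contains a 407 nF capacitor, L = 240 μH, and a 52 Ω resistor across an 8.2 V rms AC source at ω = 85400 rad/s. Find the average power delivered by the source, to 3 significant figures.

1.26 W

X_L = ωL = 20.5 Ω
X_C = 1/(ωC) = 28.8 Ω
Net reactance X = X_L − X_C = -8.27 Ω
Z = 52.0 − j8.27 Ω
|Z| = √(52.0² + 8.27²) = 52.7 Ω
∠Z = arctan(-8.27/52.0) = -9.04°
I = V/|Z| = 156 mA
P = VI cos φ = 8.2 × 0.156 × cos(-9.04°) = 1.26 W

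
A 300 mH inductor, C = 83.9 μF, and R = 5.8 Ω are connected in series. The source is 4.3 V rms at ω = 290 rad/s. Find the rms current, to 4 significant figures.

92.94 mA

X_L = ωL = 87.00 Ω
X_C = 1/(ωC) = 41.10 Ω
Net reactance X = X_L − X_C = 45.90 Ω
Z = 5.800 + j45.90 Ω
|Z| = √(5.800² + 45.90²) = 46.27 Ω
I = V/|Z| = 4.3/46.27 = 92.94 mA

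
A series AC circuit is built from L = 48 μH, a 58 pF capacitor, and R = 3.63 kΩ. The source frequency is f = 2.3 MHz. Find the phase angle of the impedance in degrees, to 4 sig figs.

ω = 2πf = 1.445e+07 rad/s
X_L = ωL = 693.7 Ω
X_C = 1/(ωC) = 1193 Ω
Net reactance X = X_L − X_C = -499.4 Ω
Z = 3630 − j499.4 Ω
|Z| = √(3630² + 499.4²) = 3664 Ω
∠Z = arctan(-499.4/3630) = -7.833°

-7.833°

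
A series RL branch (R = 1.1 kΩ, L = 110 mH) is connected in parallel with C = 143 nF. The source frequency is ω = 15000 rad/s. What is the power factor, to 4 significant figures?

X_L = ωL = 1650 Ω
X_C = 1/(ωC) = 466.2 Ω
Branch 1 (R+jX_L): Z₁ = 1100 + j1650 Ω, |Z₁| = 1983 Ω
Branch 2 (−jX_C): Z₂ = −j466.2 Ω
Parallel: Z = Z₁Z₂/(Z₁+Z₂), |Z| = 572.1 Ω, ∠Z = -80.79°
cos φ = cos(-80.79°) = 0.1600

0.1600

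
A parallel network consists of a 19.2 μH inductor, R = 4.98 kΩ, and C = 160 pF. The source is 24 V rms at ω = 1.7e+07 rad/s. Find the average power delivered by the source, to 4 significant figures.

X_L = ωL = 326.4 Ω
X_C = 1/(ωC) = 367.6 Ω
Parallel: admittances add. Y = 1/R + 1/(jωL) + jωC
Y = (0.0002008 − j0.0003437) S
|Y| = 0.0003981 S → |Z| = 1/|Y| = 2512 Ω, ∠Z = −∠Y = 59.71°
I = V/|Z| = 9.554 mA
P = VI cos φ = 24 × 0.009554 × cos(59.71°) = 115.7 mW

115.7 mW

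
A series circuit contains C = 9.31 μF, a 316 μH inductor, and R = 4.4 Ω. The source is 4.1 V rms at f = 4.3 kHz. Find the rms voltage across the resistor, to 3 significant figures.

2.85 V

ω = 2πf = 27020 rad/s
X_L = ωL = 8.54 Ω
X_C = 1/(ωC) = 3.98 Ω
Net reactance X = X_L − X_C = 4.56 Ω
Z = 4.40 + j4.56 Ω
|Z| = √(4.40² + 4.56²) = 6.34 Ω
I = V/|Z| = 647 mA
V_R = I·|Z_R| = 0.647 × 4.40 = 2.85 V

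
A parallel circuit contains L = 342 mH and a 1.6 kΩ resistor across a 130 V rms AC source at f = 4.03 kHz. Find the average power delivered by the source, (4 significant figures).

10.56 W

ω = 2πf = 25320 rad/s
X_L = ωL = 8660 Ω
Parallel: admittances add. Y = 1/R + 1/(jωL)
Y = (0.0006250 − j0.0001155) S
|Y| = 0.0006356 S → |Z| = 1/|Y| = 1573 Ω, ∠Z = −∠Y = 10.47°
I = V/|Z| = 82.63 mA
P = VI cos φ = 130 × 0.08263 × cos(10.47°) = 10.56 W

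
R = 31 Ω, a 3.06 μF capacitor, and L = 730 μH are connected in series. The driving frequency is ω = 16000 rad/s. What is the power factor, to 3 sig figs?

0.962

X_L = ωL = 11.7 Ω
X_C = 1/(ωC) = 20.4 Ω
Net reactance X = X_L − X_C = -8.74 Ω
Z = 31.0 − j8.74 Ω
|Z| = √(31.0² + 8.74²) = 32.2 Ω
∠Z = arctan(-8.74/31.0) = -15.8°
cos φ = cos(-15.8°) = 0.962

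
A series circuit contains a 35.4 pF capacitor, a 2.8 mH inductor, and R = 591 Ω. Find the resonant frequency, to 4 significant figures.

ω₀ = 1/√(LC) = 1/√(0.0028 × 3.54e-11) = 3.176e+06 rad/s
f₀ = ω₀/(2π) = 505.5 kHz

505.5 kHz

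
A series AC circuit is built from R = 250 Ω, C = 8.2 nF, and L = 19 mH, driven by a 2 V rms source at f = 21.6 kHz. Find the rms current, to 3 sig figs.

1.18 mA

ω = 2πf = 135700 rad/s
X_L = ωL = 2580 Ω
X_C = 1/(ωC) = 899 Ω
Net reactance X = X_L − X_C = 1680 Ω
Z = 250 + j1680 Ω
|Z| = √(250² + 1680²) = 1700 Ω
I = V/|Z| = 2/1700 = 1.18 mA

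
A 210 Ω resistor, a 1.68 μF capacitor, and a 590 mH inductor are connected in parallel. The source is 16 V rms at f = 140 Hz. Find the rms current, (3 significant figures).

ω = 2πf = 879.6 rad/s
X_L = ωL = 519 Ω
X_C = 1/(ωC) = 677 Ω
Parallel: admittances add. Y = 1/R + 1/(jωL) + jωC
Y = (0.00476 − j0.000449) S
|Y| = 0.00478 S → |Z| = 1/|Y| = 209 Ω, ∠Z = −∠Y = 5.39°
I = V/|Z| = 16/209 = 76.5 mA

76.5 mA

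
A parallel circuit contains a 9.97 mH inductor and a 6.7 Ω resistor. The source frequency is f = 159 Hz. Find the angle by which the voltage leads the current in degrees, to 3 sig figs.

33.9°

ω = 2πf = 999.0 rad/s
X_L = ωL = 9.96 Ω
Parallel: admittances add. Y = 1/R + 1/(jωL)
Y = (0.149 − j0.100) S
|Y| = 0.180 S → |Z| = 1/|Y| = 5.56 Ω, ∠Z = −∠Y = 33.9°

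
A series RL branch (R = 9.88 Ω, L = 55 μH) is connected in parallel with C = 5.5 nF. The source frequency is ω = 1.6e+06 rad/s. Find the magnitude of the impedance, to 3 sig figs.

X_L = ωL = 88.0 Ω
X_C = 1/(ωC) = 114 Ω
Branch 1 (R+jX_L): Z₁ = 9.88 + j88.0 Ω, |Z₁| = 88.6 Ω
Branch 2 (−jX_C): Z₂ = −j114 Ω
Parallel: Z = Z₁Z₂/(Z₁+Z₂), |Z| = 366 Ω, ∠Z = 62.5°

366 Ω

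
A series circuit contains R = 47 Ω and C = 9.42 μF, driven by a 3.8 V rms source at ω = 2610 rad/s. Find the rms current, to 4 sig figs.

X_C = 1/(ωC) = 40.67 Ω
Z = 47.00 − j40.67 Ω
|Z| = √(47.00² + 40.67²) = 62.16 Ω
I = V/|Z| = 3.8/62.16 = 61.14 mA

61.14 mA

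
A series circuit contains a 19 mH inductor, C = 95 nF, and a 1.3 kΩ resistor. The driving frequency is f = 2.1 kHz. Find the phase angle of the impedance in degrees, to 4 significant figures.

ω = 2πf = 13190 rad/s
X_L = ωL = 250.7 Ω
X_C = 1/(ωC) = 797.8 Ω
Net reactance X = X_L − X_C = -547.1 Ω
Z = 1300 − j547.1 Ω
|Z| = √(1300² + 547.1²) = 1410 Ω
∠Z = arctan(-547.1/1300) = -22.82°

-22.82°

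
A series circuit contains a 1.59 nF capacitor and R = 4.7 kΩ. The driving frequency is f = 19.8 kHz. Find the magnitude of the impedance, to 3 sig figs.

6900 Ω

ω = 2πf = 124400 rad/s
X_C = 1/(ωC) = 5060 Ω
Z = 4700 − j5060 Ω
|Z| = √(4700² + 5060²) = 6900 Ω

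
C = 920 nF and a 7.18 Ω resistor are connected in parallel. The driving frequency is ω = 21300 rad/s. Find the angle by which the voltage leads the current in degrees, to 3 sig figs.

-8.01°

X_C = 1/(ωC) = 51.0 Ω
Parallel: admittances add. Y = 1/R + jωC
Y = (0.139 + j0.0196) S
|Y| = 0.141 S → |Z| = 1/|Y| = 7.11 Ω, ∠Z = −∠Y = -8.01°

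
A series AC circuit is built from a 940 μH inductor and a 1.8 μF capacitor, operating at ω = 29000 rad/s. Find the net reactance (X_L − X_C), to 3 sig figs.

8.10 Ω

X_L = ωL = 27.3 Ω
X_C = 1/(ωC) = 19.2 Ω
X = 27.3 − 19.2 = 8.10 Ω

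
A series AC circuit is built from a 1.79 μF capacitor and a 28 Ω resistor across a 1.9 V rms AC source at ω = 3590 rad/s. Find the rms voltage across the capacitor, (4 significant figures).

1.870 V

X_C = 1/(ωC) = 155.6 Ω
Z = 28.00 − j155.6 Ω
|Z| = √(28.00² + 155.6²) = 158.1 Ω
I = V/|Z| = 12.02 mA
V_C = I·|Z_C| = 0.01202 × 155.6 = 1.870 V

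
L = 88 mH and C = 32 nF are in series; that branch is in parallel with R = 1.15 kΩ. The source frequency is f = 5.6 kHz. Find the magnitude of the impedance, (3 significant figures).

ω = 2πf = 35190 rad/s
X_L = ωL = 3100 Ω
X_C = 1/(ωC) = 888 Ω
Branch 1: Z₁ = R = 1150 Ω
Branch 2 (series LC): Z₂ = j(X_L − X_C) = j2210 Ω
Parallel: Z = Z₁Z₂/(Z₁+Z₂), |Z| = 1020 Ω, ∠Z = 27.5°

1020 Ω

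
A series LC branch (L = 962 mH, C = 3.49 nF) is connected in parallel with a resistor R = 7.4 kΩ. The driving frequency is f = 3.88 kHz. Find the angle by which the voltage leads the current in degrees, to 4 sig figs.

ω = 2πf = 24380 rad/s
X_L = ωL = 23450 Ω
X_C = 1/(ωC) = 11750 Ω
Branch 1: Z₁ = R = 7400 Ω
Branch 2 (series LC): Z₂ = j(X_L − X_C) = j11700 Ω
Parallel: Z = Z₁Z₂/(Z₁+Z₂), |Z| = 6254 Ω, ∠Z = 32.31°

32.31°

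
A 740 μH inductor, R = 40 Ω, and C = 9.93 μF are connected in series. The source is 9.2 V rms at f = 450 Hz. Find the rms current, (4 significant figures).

ω = 2πf = 2827 rad/s
X_L = ωL = 2.092 Ω
X_C = 1/(ωC) = 35.62 Ω
Net reactance X = X_L − X_C = -33.52 Ω
Z = 40.00 − j33.52 Ω
|Z| = √(40.00² + 33.52²) = 52.19 Ω
I = V/|Z| = 9.2/52.19 = 176.3 mA

176.3 mA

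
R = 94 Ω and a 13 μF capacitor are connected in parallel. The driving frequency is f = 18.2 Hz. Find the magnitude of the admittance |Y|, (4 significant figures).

ω = 2πf = 114.4 rad/s
X_C = 1/(ωC) = 672.7 Ω
Parallel: admittances add. Y = 1/R + jωC
Y = (0.01064 + j0.001487) S
|Y| = 0.01074 S → |Z| = 1/|Y| = 93.10 Ω, ∠Z = −∠Y = -7.955°

10.74 mS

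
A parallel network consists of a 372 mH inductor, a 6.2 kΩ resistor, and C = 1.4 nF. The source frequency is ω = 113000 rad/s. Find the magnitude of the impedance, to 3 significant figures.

4760 Ω

X_L = ωL = 42000 Ω
X_C = 1/(ωC) = 6320 Ω
Parallel: admittances add. Y = 1/R + 1/(jωL) + jωC
Y = (0.000161 + j0.000134) S
|Y| = 0.000210 S → |Z| = 1/|Y| = 4760 Ω, ∠Z = −∠Y = -39.8°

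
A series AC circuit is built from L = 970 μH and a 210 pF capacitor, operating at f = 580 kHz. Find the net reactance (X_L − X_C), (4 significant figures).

2228 Ω

ω = 2πf = 3.644e+06 rad/s
X_L = ωL = 3535 Ω
X_C = 1/(ωC) = 1307 Ω
X = 3535 − 1307 = 2228 Ω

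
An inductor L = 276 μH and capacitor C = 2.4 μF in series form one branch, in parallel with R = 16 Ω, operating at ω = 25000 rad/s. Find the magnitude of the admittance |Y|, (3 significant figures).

X_L = ωL = 6.90 Ω
X_C = 1/(ωC) = 16.7 Ω
Branch 1: Z₁ = R = 16.0 Ω
Branch 2 (series LC): Z₂ = j(X_L − X_C) = −j9.77 Ω
Parallel: Z = Z₁Z₂/(Z₁+Z₂), |Z| = 8.34 Ω, ∠Z = -58.6°
|Y| = 1/|Z| = 120 mS

120 mS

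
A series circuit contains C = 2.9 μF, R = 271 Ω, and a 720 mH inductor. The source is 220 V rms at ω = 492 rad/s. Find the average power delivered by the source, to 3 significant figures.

67.8 W

X_L = ωL = 354 Ω
X_C = 1/(ωC) = 701 Ω
Net reactance X = X_L − X_C = -347 Ω
Z = 271 − j347 Ω
|Z| = √(271² + 347²) = 440 Ω
∠Z = arctan(-347/271) = -52.0°
I = V/|Z| = 500 mA
P = VI cos φ = 220 × 0.500 × cos(-52.0°) = 67.8 W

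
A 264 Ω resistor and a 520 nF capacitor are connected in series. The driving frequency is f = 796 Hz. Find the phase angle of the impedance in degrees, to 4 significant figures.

-55.53°

ω = 2πf = 5001 rad/s
X_C = 1/(ωC) = 384.5 Ω
Z = 264.0 − j384.5 Ω
|Z| = √(264.0² + 384.5²) = 466.4 Ω
∠Z = arctan(-384.5/264.0) = -55.53°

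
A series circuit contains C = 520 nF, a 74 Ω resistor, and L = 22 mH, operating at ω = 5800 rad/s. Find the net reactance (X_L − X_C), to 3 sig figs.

X_L = ωL = 128 Ω
X_C = 1/(ωC) = 332 Ω
X = 128 − 332 = -204 Ω

-204 Ω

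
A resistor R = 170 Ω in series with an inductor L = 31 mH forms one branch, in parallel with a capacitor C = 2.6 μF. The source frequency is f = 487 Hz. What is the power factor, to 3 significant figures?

ω = 2πf = 3060 rad/s
X_L = ωL = 94.9 Ω
X_C = 1/(ωC) = 126 Ω
Branch 1 (R+jX_L): Z₁ = 170 + j94.9 Ω, |Z₁| = 195 Ω
Branch 2 (−jX_C): Z₂ = −j126 Ω
Parallel: Z = Z₁Z₂/(Z₁+Z₂), |Z| = 142 Ω, ∠Z = -50.6°
cos φ = cos(-50.6°) = 0.635

0.635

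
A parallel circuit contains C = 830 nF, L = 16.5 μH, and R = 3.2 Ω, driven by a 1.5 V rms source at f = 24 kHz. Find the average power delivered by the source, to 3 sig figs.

ω = 2πf = 150800 rad/s
X_L = ωL = 2.49 Ω
X_C = 1/(ωC) = 7.99 Ω
Parallel: admittances add. Y = 1/R + 1/(jωL) + jωC
Y = (0.312 − j0.277) S
|Y| = 0.417 S → |Z| = 1/|Y| = 2.40 Ω, ∠Z = −∠Y = 41.5°
I = V/|Z| = 626 mA
P = VI cos φ = 1.5 × 0.626 × cos(41.5°) = 703 mW

703 mW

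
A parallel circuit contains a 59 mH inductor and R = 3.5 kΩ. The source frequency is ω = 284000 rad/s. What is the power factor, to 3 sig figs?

X_L = ωL = 16800 Ω
Parallel: admittances add. Y = 1/R + 1/(jωL)
Y = (0.000286 − j5.97e-05) S
|Y| = 0.000292 S → |Z| = 1/|Y| = 3430 Ω, ∠Z = −∠Y = 11.8°
cos φ = cos(11.8°) = 0.979

0.979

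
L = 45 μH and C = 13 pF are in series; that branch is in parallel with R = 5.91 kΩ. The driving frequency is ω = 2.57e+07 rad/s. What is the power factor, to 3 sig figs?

0.297

X_L = ωL = 1160 Ω
X_C = 1/(ωC) = 2990 Ω
Branch 1: Z₁ = R = 5910 Ω
Branch 2 (series LC): Z₂ = j(X_L − X_C) = −j1840 Ω
Parallel: Z = Z₁Z₂/(Z₁+Z₂), |Z| = 1750 Ω, ∠Z = -72.7°
cos φ = cos(-72.7°) = 0.297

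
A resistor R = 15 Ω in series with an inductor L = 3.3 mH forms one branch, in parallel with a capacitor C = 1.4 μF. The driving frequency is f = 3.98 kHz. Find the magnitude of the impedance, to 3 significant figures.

42.8 Ω

ω = 2πf = 25010 rad/s
X_L = ωL = 82.5 Ω
X_C = 1/(ωC) = 28.6 Ω
Branch 1 (R+jX_L): Z₁ = 15.0 + j82.5 Ω, |Z₁| = 83.9 Ω
Branch 2 (−jX_C): Z₂ = −j28.6 Ω
Parallel: Z = Z₁Z₂/(Z₁+Z₂), |Z| = 42.8 Ω, ∠Z = -84.8°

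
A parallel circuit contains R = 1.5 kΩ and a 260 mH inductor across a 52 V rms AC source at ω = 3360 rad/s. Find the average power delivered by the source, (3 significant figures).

1.80 W

X_L = ωL = 874 Ω
Parallel: admittances add. Y = 1/R + 1/(jωL)
Y = (0.000667 − j0.00114) S
|Y| = 0.00132 S → |Z| = 1/|Y| = 755 Ω, ∠Z = −∠Y = 59.8°
I = V/|Z| = 68.9 mA
P = VI cos φ = 52 × 0.0689 × cos(59.8°) = 1.80 W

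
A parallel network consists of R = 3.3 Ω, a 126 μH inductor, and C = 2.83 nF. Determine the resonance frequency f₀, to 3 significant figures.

ω₀ = 1/√(LC) = 1/√(0.000126 × 2.83e-09) = 1.675e+06 rad/s
f₀ = ω₀/(2π) = 267 kHz

267 kHz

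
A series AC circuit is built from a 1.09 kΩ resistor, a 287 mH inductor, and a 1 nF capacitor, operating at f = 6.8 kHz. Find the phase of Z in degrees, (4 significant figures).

ω = 2πf = 42730 rad/s
X_L = ωL = 12260 Ω
X_C = 1/(ωC) = 23410 Ω
Net reactance X = X_L − X_C = -11140 Ω
Z = 1090 − j11140 Ω
|Z| = √(1090² + 11140²) = 11200 Ω
∠Z = arctan(-11140/1090) = -84.41°

-84.41°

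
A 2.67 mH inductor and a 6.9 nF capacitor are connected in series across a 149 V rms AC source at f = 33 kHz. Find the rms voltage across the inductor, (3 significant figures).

ω = 2πf = 207300 rad/s
X_L = ωL = 554 Ω
X_C = 1/(ωC) = 699 Ω
Net reactance X = X_L − X_C = -145 Ω
Z = − j145 Ω
|Z| = √(0² + 145²) = 145 Ω
I = V/|Z| = 1.03 A
V_L = I·|Z_L| = 1.03 × 554 = 567 V

567 V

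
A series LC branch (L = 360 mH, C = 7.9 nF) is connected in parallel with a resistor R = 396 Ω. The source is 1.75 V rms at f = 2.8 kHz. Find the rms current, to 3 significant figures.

ω = 2πf = 17590 rad/s
X_L = ωL = 6330 Ω
X_C = 1/(ωC) = 7200 Ω
Branch 1: Z₁ = R = 396 Ω
Branch 2 (series LC): Z₂ = j(X_L − X_C) = −j862 Ω
Parallel: Z = Z₁Z₂/(Z₁+Z₂), |Z| = 360 Ω, ∠Z = -24.7°
I = V/|Z| = 1.75/360 = 4.86 mA

4.86 mA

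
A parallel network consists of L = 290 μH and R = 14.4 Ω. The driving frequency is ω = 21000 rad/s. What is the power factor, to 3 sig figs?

X_L = ωL = 6.09 Ω
Parallel: admittances add. Y = 1/R + 1/(jωL)
Y = (0.0694 − j0.164) S
|Y| = 0.178 S → |Z| = 1/|Y| = 5.61 Ω, ∠Z = −∠Y = 67.1°
cos φ = cos(67.1°) = 0.390

0.390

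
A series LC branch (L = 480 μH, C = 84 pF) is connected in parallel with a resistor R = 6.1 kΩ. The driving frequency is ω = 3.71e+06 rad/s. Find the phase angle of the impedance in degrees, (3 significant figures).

-76.8°

X_L = ωL = 1780 Ω
X_C = 1/(ωC) = 3210 Ω
Branch 1: Z₁ = R = 6100 Ω
Branch 2 (series LC): Z₂ = j(X_L − X_C) = −j1430 Ω
Parallel: Z = Z₁Z₂/(Z₁+Z₂), |Z| = 1390 Ω, ∠Z = -76.8°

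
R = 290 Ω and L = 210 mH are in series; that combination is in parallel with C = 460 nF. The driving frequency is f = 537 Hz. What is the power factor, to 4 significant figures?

ω = 2πf = 3374 rad/s
X_L = ωL = 708.6 Ω
X_C = 1/(ωC) = 644.3 Ω
Branch 1 (R+jX_L): Z₁ = 290.0 + j708.6 Ω, |Z₁| = 765.6 Ω
Branch 2 (−jX_C): Z₂ = −j644.3 Ω
Parallel: Z = Z₁Z₂/(Z₁+Z₂), |Z| = 1661 Ω, ∠Z = -34.75°
cos φ = cos(-34.75°) = 0.8216

0.8216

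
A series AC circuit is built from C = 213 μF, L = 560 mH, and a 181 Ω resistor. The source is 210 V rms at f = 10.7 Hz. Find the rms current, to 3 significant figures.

ω = 2πf = 67.23 rad/s
X_L = ωL = 37.6 Ω
X_C = 1/(ωC) = 69.8 Ω
Net reactance X = X_L − X_C = -32.2 Ω
Z = 181 − j32.2 Ω
|Z| = √(181² + 32.2²) = 184 Ω
I = V/|Z| = 210/184 = 1.14 A

1.14 A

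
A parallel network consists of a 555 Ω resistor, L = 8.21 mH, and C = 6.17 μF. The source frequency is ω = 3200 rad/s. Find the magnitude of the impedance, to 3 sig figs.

54.3 Ω

X_L = ωL = 26.3 Ω
X_C = 1/(ωC) = 50.6 Ω
Parallel: admittances add. Y = 1/R + 1/(jωL) + jωC
Y = (0.00180 − j0.0183) S
|Y| = 0.0184 S → |Z| = 1/|Y| = 54.3 Ω, ∠Z = −∠Y = 84.4°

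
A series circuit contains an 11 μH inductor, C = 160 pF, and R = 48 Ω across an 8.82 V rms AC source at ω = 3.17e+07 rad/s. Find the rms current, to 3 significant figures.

55.5 mA

X_L = ωL = 349 Ω
X_C = 1/(ωC) = 197 Ω
Net reactance X = X_L − X_C = 152 Ω
Z = 48.0 + j152 Ω
|Z| = √(48.0² + 152²) = 159 Ω
I = V/|Z| = 8.82/159 = 55.5 mA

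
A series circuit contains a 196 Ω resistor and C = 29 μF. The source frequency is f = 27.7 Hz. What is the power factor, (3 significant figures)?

0.703

ω = 2πf = 174.0 rad/s
X_C = 1/(ωC) = 198 Ω
Z = 196 − j198 Ω
|Z| = √(196² + 198²) = 279 Ω
∠Z = arctan(-198/196) = -45.3°
cos φ = cos(-45.3°) = 0.703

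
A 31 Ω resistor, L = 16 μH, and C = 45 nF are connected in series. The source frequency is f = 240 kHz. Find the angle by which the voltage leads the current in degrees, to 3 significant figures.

16.9°

ω = 2πf = 1.508e+06 rad/s
X_L = ωL = 24.1 Ω
X_C = 1/(ωC) = 14.7 Ω
Net reactance X = X_L − X_C = 9.39 Ω
Z = 31.0 + j9.39 Ω
|Z| = √(31.0² + 9.39²) = 32.4 Ω
∠Z = arctan(9.39/31.0) = 16.9°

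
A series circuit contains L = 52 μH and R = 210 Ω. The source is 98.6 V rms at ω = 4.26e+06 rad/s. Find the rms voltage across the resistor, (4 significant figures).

67.84 V

X_L = ωL = 221.5 Ω
Z = 210.0 + j221.5 Ω
|Z| = √(210.0² + 221.5²) = 305.2 Ω
I = V/|Z| = 323.0 mA
V_R = I·|Z_R| = 0.3230 × 210.0 = 67.84 V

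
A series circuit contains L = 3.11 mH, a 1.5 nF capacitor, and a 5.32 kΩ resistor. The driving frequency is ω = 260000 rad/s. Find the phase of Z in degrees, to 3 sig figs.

X_L = ωL = 809 Ω
X_C = 1/(ωC) = 2560 Ω
Net reactance X = X_L − X_C = -1760 Ω
Z = 5320 − j1760 Ω
|Z| = √(5320² + 1760²) = 5600 Ω
∠Z = arctan(-1760/5320) = -18.3°

-18.3°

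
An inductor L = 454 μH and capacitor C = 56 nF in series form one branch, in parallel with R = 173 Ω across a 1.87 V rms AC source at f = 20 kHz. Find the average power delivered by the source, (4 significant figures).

20.21 mW

ω = 2πf = 125700 rad/s
X_L = ωL = 57.05 Ω
X_C = 1/(ωC) = 142.1 Ω
Branch 1: Z₁ = R = 173.0 Ω
Branch 2 (series LC): Z₂ = j(X_L − X_C) = −j85.05 Ω
Parallel: Z = Z₁Z₂/(Z₁+Z₂), |Z| = 76.33 Ω, ∠Z = -63.82°
I = V/|Z| = 24.50 mA
P = VI cos φ = 1.87 × 0.02450 × cos(-63.82°) = 20.21 mW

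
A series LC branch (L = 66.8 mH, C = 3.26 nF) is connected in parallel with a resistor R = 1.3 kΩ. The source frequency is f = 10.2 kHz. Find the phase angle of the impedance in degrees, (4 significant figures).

-68.76°

ω = 2πf = 64090 rad/s
X_L = ωL = 4281 Ω
X_C = 1/(ωC) = 4786 Ω
Branch 1: Z₁ = R = 1300 Ω
Branch 2 (series LC): Z₂ = j(X_L − X_C) = −j505.2 Ω
Parallel: Z = Z₁Z₂/(Z₁+Z₂), |Z| = 470.9 Ω, ∠Z = -68.76°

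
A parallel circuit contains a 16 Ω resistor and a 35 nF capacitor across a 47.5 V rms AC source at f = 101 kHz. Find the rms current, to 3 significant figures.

3.15 A

ω = 2πf = 634600 rad/s
X_C = 1/(ωC) = 45.0 Ω
Parallel: admittances add. Y = 1/R + jωC
Y = (0.0625 + j0.0222) S
|Y| = 0.0663 S → |Z| = 1/|Y| = 15.1 Ω, ∠Z = −∠Y = -19.6°
I = V/|Z| = 47.5/15.1 = 3.15 A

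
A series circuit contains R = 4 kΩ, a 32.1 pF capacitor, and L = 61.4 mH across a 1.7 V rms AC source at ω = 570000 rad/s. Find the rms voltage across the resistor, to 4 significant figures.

X_L = ωL = 35000 Ω
X_C = 1/(ωC) = 54650 Ω
Net reactance X = X_L − X_C = -19660 Ω
Z = 4000 − j19660 Ω
|Z| = √(4000² + 19660²) = 20060 Ω
I = V/|Z| = 84.75 μA
V_R = I·|Z_R| = 8.475e-05 × 4000 = 0.3390 V

0.3390 V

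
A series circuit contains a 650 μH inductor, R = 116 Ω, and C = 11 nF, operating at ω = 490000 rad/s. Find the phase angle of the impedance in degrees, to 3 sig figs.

48.9°

X_L = ωL = 318 Ω
X_C = 1/(ωC) = 186 Ω
Net reactance X = X_L − X_C = 133 Ω
Z = 116 + j133 Ω
|Z| = √(116² + 133²) = 176 Ω
∠Z = arctan(133/116) = 48.9°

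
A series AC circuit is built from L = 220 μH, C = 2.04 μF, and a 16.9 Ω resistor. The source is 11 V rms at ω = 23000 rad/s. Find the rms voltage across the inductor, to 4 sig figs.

X_L = ωL = 5.060 Ω
X_C = 1/(ωC) = 21.31 Ω
Net reactance X = X_L − X_C = -16.25 Ω
Z = 16.90 − j16.25 Ω
|Z| = √(16.90² + 16.25²) = 23.45 Ω
I = V/|Z| = 469.1 mA
V_L = I·|Z_L| = 0.4691 × 5.060 = 2.374 V

2.374 V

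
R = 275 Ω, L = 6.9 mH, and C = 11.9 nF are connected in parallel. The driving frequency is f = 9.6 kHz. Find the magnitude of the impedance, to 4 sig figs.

ω = 2πf = 60320 rad/s
X_L = ωL = 416.2 Ω
X_C = 1/(ωC) = 1393 Ω
Parallel: admittances add. Y = 1/R + 1/(jωL) + jωC
Y = (0.003636 − j0.001685) S
|Y| = 0.004008 S → |Z| = 1/|Y| = 249.5 Ω, ∠Z = −∠Y = 24.86°

249.5 Ω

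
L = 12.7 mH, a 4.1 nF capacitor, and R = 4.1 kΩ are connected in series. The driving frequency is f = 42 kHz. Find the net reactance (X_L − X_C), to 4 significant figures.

2427 Ω

ω = 2πf = 263900 rad/s
X_L = ωL = 3351 Ω
X_C = 1/(ωC) = 924.2 Ω
X = 3351 − 924.2 = 2427 Ω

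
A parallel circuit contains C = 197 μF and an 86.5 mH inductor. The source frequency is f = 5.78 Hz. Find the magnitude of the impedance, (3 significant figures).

3.21 Ω

ω = 2πf = 36.32 rad/s
X_L = ωL = 3.14 Ω
X_C = 1/(ωC) = 140 Ω
Parallel: admittances add. Y = 1/(jωL) + jωC
Y = (0 − j0.311) S
|Y| = 0.311 S → |Z| = 1/|Y| = 3.21 Ω, ∠Z = −∠Y = 90.0°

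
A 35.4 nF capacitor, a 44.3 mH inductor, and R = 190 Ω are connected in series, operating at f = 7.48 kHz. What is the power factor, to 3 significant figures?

0.127

ω = 2πf = 47000 rad/s
X_L = ωL = 2080 Ω
X_C = 1/(ωC) = 601 Ω
Net reactance X = X_L − X_C = 1480 Ω
Z = 190 + j1480 Ω
|Z| = √(190² + 1480²) = 1490 Ω
∠Z = arctan(1480/190) = 82.7°
cos φ = cos(82.7°) = 0.127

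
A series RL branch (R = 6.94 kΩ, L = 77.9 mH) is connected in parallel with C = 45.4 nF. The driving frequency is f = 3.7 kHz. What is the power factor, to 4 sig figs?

ω = 2πf = 23250 rad/s
X_L = ωL = 1811 Ω
X_C = 1/(ωC) = 947.5 Ω
Branch 1 (R+jX_L): Z₁ = 6940 + j1811 Ω, |Z₁| = 7172 Ω
Branch 2 (−jX_C): Z₂ = −j947.5 Ω
Parallel: Z = Z₁Z₂/(Z₁+Z₂), |Z| = 971.7 Ω, ∠Z = -82.47°
cos φ = cos(-82.47°) = 0.1311

0.1311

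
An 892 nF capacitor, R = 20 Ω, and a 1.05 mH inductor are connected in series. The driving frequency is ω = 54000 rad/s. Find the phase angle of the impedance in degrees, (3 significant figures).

60.9°

X_L = ωL = 56.7 Ω
X_C = 1/(ωC) = 20.8 Ω
Net reactance X = X_L − X_C = 35.9 Ω
Z = 20.0 + j35.9 Ω
|Z| = √(20.0² + 35.9²) = 41.1 Ω
∠Z = arctan(35.9/20.0) = 60.9°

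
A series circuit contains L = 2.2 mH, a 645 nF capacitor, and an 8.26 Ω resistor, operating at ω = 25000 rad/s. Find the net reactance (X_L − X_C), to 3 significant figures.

X_L = ωL = 55.0 Ω
X_C = 1/(ωC) = 62.0 Ω
X = 55.0 − 62.0 = -7.02 Ω

-7.02 Ω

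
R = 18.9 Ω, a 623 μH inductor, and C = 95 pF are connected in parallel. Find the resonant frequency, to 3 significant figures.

654 kHz

ω₀ = 1/√(LC) = 1/√(0.000623 × 9.5e-11) = 4.11e+06 rad/s
f₀ = ω₀/(2π) = 654 kHz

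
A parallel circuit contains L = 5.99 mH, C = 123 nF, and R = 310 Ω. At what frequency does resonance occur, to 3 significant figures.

5.86 kHz

ω₀ = 1/√(LC) = 1/√(0.00599 × 1.23e-07) = 36840 rad/s
f₀ = ω₀/(2π) = 5.86 kHz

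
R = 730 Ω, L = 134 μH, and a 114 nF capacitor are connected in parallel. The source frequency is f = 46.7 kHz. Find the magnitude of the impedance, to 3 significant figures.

ω = 2πf = 293400 rad/s
X_L = ωL = 39.3 Ω
X_C = 1/(ωC) = 29.9 Ω
Parallel: admittances add. Y = 1/R + 1/(jωL) + jωC
Y = (0.00137 + j0.00802) S
|Y| = 0.00813 S → |Z| = 1/|Y| = 123 Ω, ∠Z = −∠Y = -80.3°

123 Ω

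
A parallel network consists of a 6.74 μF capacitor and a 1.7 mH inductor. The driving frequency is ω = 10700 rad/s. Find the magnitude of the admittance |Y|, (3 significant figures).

17.1 mS

X_L = ωL = 18.2 Ω
X_C = 1/(ωC) = 13.9 Ω
Parallel: admittances add. Y = 1/(jωL) + jωC
Y = (0 + j0.0171) S
|Y| = 0.0171 S → |Z| = 1/|Y| = 58.3 Ω, ∠Z = −∠Y = -90.0°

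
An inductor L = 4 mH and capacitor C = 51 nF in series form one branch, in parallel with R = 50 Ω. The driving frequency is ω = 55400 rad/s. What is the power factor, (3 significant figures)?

X_L = ωL = 222 Ω
X_C = 1/(ωC) = 354 Ω
Branch 1: Z₁ = R = 50.0 Ω
Branch 2 (series LC): Z₂ = j(X_L − X_C) = −j132 Ω
Parallel: Z = Z₁Z₂/(Z₁+Z₂), |Z| = 46.8 Ω, ∠Z = -20.7°
cos φ = cos(-20.7°) = 0.935

0.935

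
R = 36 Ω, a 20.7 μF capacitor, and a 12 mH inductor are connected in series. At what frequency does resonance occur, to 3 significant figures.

ω₀ = 1/√(LC) = 1/√(0.012 × 2.07e-05) = 2006 rad/s
f₀ = ω₀/(2π) = 319 Hz

319 Hz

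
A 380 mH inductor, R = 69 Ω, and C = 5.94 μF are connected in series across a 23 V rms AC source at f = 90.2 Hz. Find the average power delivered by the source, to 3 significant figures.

3.19 W

ω = 2πf = 566.7 rad/s
X_L = ωL = 215 Ω
X_C = 1/(ωC) = 297 Ω
Net reactance X = X_L − X_C = -81.7 Ω
Z = 69.0 − j81.7 Ω
|Z| = √(69.0² + 81.7²) = 107 Ω
∠Z = arctan(-81.7/69.0) = -49.8°
I = V/|Z| = 215 mA
P = VI cos φ = 23 × 0.215 × cos(-49.8°) = 3.19 W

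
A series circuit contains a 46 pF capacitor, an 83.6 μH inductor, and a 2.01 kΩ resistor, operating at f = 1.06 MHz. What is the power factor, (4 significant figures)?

0.5961

ω = 2πf = 6.66e+06 rad/s
X_L = ωL = 556.8 Ω
X_C = 1/(ωC) = 3264 Ω
Net reactance X = X_L − X_C = -2707 Ω
Z = 2010 − j2707 Ω
|Z| = √(2010² + 2707²) = 3372 Ω
∠Z = arctan(-2707/2010) = -53.41°
cos φ = cos(-53.41°) = 0.5961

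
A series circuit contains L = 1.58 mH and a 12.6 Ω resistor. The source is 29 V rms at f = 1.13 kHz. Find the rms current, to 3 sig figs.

ω = 2πf = 7100 rad/s
X_L = ωL = 11.2 Ω
Z = 12.6 + j11.2 Ω
|Z| = √(12.6² + 11.2²) = 16.9 Ω
I = V/|Z| = 29/16.9 = 1.72 A

1.72 A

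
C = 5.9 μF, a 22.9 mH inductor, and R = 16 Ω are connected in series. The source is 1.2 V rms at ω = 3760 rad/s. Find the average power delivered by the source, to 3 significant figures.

X_L = ωL = 86.1 Ω
X_C = 1/(ωC) = 45.1 Ω
Net reactance X = X_L − X_C = 41.0 Ω
Z = 16.0 + j41.0 Ω
|Z| = √(16.0² + 41.0²) = 44.0 Ω
∠Z = arctan(41.0/16.0) = 68.7°
I = V/|Z| = 27.3 mA
P = VI cos φ = 1.2 × 0.0273 × cos(68.7°) = 11.9 mW

11.9 mW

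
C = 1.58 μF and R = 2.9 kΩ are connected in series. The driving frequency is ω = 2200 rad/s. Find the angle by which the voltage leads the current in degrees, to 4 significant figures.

X_C = 1/(ωC) = 287.7 Ω
Z = 2900 − j287.7 Ω
|Z| = √(2900² + 287.7²) = 2914 Ω
∠Z = arctan(-287.7/2900) = -5.665°

-5.665°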